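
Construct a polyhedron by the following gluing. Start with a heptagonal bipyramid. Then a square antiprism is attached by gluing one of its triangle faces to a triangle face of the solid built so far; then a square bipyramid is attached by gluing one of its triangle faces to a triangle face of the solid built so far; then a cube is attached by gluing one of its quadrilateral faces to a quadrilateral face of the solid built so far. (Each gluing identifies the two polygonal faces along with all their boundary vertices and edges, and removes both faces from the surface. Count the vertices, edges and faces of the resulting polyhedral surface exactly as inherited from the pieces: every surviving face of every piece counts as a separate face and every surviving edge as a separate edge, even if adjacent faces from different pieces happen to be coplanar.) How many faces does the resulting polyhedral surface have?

A heptagonal bipyramid: V=9, E=21, F=14.
Attach a square antiprism (V=8, E=16, F=10) along a 3-gon: merge 3 vertices and 3 edges, delete both glued faces → V=14, E=34, F=22.
Attach a square bipyramid (V=6, E=12, F=8) along a 3-gon: merge 3 vertices and 3 edges, delete both glued faces → V=17, E=43, F=28.
Attach a cube (V=8, E=12, F=6) along a 4-gon: merge 4 vertices and 4 edges, delete both glued faces → V=21, E=51, F=32.
Check: V − E + F = 21 − 51 + 32 = 2.

32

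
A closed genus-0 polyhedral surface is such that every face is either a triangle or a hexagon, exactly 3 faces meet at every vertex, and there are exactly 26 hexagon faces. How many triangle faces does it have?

Let x be the number of triangles; then F = 26 + x.
Edge–face incidences: 2E = 6·26 + 3·x = 156 + 3x.
Every vertex has degree 3, so 3V = 2E.
Euler: V − E + F = 2 ⇒ (2E)/3 − E + (26 + x) = 2.
Multiply by 6: 2·(2E) − 3·(2E) + 6·(26 + x) = 12, i.e. 156 + 6x − (156 + 3x) = 12.
Collecting terms: 3x = 12, so x = 4.
Then 2E = 156 + 3·4 = 168, so E = 84, V = 2E/3 = 56, F = 26 + 4 = 30.

4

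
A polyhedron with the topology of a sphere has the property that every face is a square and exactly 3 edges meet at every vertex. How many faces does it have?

Each face has 4 edges and each edge borders two faces, so 2E = 4F.
Each vertex has degree 3, so 3V = 2E and hence V = 4F/3.
Euler: V − E + F = 2 ⇒ (4F/3) − (4F/2) + F = 2.
Multiply by 6: (8 − 12 + 6)F = 12, i.e. 2F = 12.
So F = 6, E = 4·6/2 = 12, V = 4·6/3 = 8.

6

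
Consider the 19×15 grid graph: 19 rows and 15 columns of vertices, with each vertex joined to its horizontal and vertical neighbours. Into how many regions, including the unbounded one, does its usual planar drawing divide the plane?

253

The grid has V = 19·15 = 285 vertices and E = 19·14 + 15·18 = 536 edges.
F = 2 − V + E = 2 − 285 + 536 = 253.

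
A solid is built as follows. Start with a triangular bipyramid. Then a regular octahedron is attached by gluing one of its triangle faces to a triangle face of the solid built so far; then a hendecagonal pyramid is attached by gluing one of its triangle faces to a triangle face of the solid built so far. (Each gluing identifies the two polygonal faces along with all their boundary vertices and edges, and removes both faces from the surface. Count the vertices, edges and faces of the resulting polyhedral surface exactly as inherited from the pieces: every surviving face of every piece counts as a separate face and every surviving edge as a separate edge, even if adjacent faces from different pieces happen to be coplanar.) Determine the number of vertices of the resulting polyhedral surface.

A triangular bipyramid: V=5, E=9, F=6.
Attach a regular octahedron (V=6, E=12, F=8) along a 3-gon: merge 3 vertices and 3 edges, delete both glued faces → V=8, E=18, F=12.
Attach a hendecagonal pyramid (V=12, E=22, F=12) along a 3-gon: merge 3 vertices and 3 edges, delete both glued faces → V=17, E=37, F=22.
Check: V − E + F = 17 − 37 + 22 = 2.

17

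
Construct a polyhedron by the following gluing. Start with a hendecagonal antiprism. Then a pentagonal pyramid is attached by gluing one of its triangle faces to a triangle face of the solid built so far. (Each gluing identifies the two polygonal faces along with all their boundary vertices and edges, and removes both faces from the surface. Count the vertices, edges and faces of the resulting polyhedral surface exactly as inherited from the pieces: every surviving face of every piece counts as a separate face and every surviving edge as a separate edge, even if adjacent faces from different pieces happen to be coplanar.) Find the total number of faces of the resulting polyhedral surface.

28

A hendecagonal antiprism: V=22, E=44, F=24.
Attach a pentagonal pyramid (V=6, E=10, F=6) along a 3-gon: merge 3 vertices and 3 edges, delete both glued faces → V=25, E=51, F=28.
Check: V − E + F = 25 − 51 + 28 = 2.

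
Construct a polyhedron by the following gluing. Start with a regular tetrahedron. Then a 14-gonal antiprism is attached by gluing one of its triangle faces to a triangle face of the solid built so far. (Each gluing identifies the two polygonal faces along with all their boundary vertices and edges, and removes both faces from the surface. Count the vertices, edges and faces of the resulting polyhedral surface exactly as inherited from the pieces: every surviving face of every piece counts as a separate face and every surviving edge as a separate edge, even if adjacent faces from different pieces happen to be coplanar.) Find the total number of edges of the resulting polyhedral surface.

A regular tetrahedron: V=4, E=6, F=4.
Attach a 14-gonal antiprism (V=28, E=56, F=30) along a 3-gon: merge 3 vertices and 3 edges, delete both glued faces → V=29, E=59, F=32.
Check: V − E + F = 29 − 59 + 32 = 2.

59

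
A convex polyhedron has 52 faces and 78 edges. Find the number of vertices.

28

Here V − E + F = 2.
V = 2 + E − F = 2 + 78 − 52 = 28.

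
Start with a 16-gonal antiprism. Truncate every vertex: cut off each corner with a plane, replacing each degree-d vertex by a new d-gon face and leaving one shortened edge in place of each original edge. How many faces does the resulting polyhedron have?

66

The base solid has V = 32, E = 64, F = 34.
Truncation replaces each original edge-end by a new vertex, so V′ = 2E = 128.
Each original edge survives, and each old vertex of degree d contributes d new edges; summing degrees gives Σd = 2E, so E′ = E + 2E = 3E = 192.
Each original face survives and each original vertex becomes one new face: F′ = F + V = 66.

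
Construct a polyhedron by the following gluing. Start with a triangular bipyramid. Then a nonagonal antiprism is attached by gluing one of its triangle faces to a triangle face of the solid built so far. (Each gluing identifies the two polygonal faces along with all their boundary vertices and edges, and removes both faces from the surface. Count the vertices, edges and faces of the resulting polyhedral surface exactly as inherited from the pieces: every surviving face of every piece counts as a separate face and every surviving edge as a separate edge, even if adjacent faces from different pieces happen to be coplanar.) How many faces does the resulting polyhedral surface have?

A triangular bipyramid: V=5, E=9, F=6.
Attach a nonagonal antiprism (V=18, E=36, F=20) along a 3-gon: merge 3 vertices and 3 edges, delete both glued faces → V=20, E=42, F=24.
Check: V − E + F = 20 − 42 + 24 = 2.

24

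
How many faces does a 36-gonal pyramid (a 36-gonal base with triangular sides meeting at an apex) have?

A pyramid on an n-gon base has one n-gon and n triangles: V = 36 + 1 = 37, E = 2·36 = 72, F = 36 + 1 = 37.
Check: V − E + F = 37 − 72 + 37 = 2.

37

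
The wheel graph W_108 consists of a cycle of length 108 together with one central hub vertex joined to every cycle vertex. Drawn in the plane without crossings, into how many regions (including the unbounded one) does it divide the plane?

W_108 has V = 108 + 1 = 109 vertices and E = 2·108 = 216 edges.
By Euler's formula F = 2 − V + E = 2 − 109 + 216 = 109.

109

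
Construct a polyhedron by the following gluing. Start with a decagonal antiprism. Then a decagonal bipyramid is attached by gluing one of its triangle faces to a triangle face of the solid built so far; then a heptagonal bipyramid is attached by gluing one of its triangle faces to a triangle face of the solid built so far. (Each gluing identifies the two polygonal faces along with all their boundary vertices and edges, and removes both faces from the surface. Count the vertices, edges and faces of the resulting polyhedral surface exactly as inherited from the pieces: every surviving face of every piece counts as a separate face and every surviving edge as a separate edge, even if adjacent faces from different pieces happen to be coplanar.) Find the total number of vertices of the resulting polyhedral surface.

35

A decagonal antiprism: V=20, E=40, F=22.
Attach a decagonal bipyramid (V=12, E=30, F=20) along a 3-gon: merge 3 vertices and 3 edges, delete both glued faces → V=29, E=67, F=40.
Attach a heptagonal bipyramid (V=9, E=21, F=14) along a 3-gon: merge 3 vertices and 3 edges, delete both glued faces → V=35, E=85, F=52.
Check: V − E + F = 35 − 85 + 52 = 2.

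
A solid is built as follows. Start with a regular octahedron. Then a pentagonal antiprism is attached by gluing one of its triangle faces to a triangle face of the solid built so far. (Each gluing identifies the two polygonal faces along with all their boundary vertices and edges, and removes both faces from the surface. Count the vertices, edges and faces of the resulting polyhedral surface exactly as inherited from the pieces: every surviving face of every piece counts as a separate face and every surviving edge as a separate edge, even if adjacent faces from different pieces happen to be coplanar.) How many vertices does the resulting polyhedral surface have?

A regular octahedron: V=6, E=12, F=8.
Attach a pentagonal antiprism (V=10, E=20, F=12) along a 3-gon: merge 3 vertices and 3 edges, delete both glued faces → V=13, E=29, F=18.
Check: V − E + F = 13 − 29 + 18 = 2.

13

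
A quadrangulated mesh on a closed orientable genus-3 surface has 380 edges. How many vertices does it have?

χ = 2 − 2·3 = -4, and every face is a square so 4F = 2E.
F = 2E/4 = 190. Then V = -4 + E − F = -4 + 380 − 190 = 186.

186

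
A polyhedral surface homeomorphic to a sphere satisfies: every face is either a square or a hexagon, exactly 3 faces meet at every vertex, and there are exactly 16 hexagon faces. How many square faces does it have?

6

Let x be the number of squares; then F = 16 + x.
Edge–face incidences: 2E = 6·16 + 4·x = 96 + 4x.
Every vertex has degree 3, so 3V = 2E.
Euler: V − E + F = 2 ⇒ (2E)/3 − E + (16 + x) = 2.
Multiply by 6: 2·(2E) − 3·(2E) + 6·(16 + x) = 12, i.e. 96 + 6x − (96 + 4x) = 12.
Collecting terms: 2x = 12, so x = 6.
Then 2E = 96 + 4·6 = 120, so E = 60, V = 2E/3 = 40, F = 16 + 6 = 22.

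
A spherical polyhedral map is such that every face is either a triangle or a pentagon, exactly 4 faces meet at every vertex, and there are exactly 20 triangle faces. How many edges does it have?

60

Let x be the number of pentagons; then F = 20 + x.
Edge–face incidences: 2E = 3·20 + 5·x = 60 + 5x.
Every vertex has degree 4, so 4V = 2E.
Euler: V − E + F = 2 ⇒ (2E)/4 − E + (20 + x) = 2.
Multiply by 8: 2·(2E) − 4·(2E) + 8·(20 + x) = 16, i.e. 160 + 8x − 2·(60 + 5x) = 16.
Collecting terms: −2x + 40 = 16, so −2x = −24, so x = 12.
Then 2E = 60 + 5·12 = 120, so E = 60, V = 2E/4 = 30, F = 20 + 12 = 32.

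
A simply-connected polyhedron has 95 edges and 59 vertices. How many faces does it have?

Here V − E + F = 2.
F = 2 − V + E = 2 − 59 + 95 = 38.

38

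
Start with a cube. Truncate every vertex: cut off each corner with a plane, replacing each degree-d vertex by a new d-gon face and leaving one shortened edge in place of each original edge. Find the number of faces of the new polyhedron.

14

The base solid has V = 8, E = 12, F = 6.
Truncation replaces each original edge-end by a new vertex, so V′ = 2E = 24.
Each original edge survives, and each old vertex of degree d contributes d new edges; summing degrees gives Σd = 2E, so E′ = E + 2E = 3E = 36.
Each original face survives and each original vertex becomes one new face: F′ = F + V = 14.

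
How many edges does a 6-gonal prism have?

A prism on an n-gon has two n-gon bases and n rectangular sides: V = 2·6 = 12, E = 3·6 = 18, F = 6 + 2 = 8.

18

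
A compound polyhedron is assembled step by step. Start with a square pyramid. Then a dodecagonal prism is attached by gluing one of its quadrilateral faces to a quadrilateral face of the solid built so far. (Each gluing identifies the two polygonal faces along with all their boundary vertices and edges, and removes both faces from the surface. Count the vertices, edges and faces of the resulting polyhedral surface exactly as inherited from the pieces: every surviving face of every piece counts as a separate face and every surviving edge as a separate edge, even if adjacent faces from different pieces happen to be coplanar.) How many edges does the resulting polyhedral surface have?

40

A square pyramid: V=5, E=8, F=5.
Attach a dodecagonal prism (V=24, E=36, F=14) along a 4-gon: merge 4 vertices and 4 edges, delete both glued faces → V=25, E=40, F=17.
Check: V − E + F = 25 − 40 + 17 = 2.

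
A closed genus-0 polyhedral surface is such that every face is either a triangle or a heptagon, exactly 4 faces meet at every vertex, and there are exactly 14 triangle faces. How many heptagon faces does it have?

Let x be the number of heptagons; then F = 14 + x.
Edge–face incidences: 2E = 3·14 + 7·x = 42 + 7x.
Every vertex has degree 4, so 4V = 2E.
Euler: V − E + F = 2 ⇒ (2E)/4 − E + (14 + x) = 2.
Multiply by 8: 2·(2E) − 4·(2E) + 8·(14 + x) = 16, i.e. 112 + 8x − 2·(42 + 7x) = 16.
Collecting terms: −6x + 28 = 16, so −6x = −12, so x = 2.
Then 2E = 42 + 7·2 = 56, so E = 28, V = 2E/4 = 14, F = 14 + 2 = 16.

2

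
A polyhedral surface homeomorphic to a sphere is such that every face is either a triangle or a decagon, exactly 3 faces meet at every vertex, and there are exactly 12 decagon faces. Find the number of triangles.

Let x be the number of triangles; then F = 12 + x.
Edge–face incidences: 2E = 10·12 + 3·x = 120 + 3x.
Every vertex has degree 3, so 3V = 2E.
Euler: V − E + F = 2 ⇒ (2E)/3 − E + (12 + x) = 2.
Multiply by 6: 2·(2E) − 3·(2E) + 6·(12 + x) = 12, i.e. 72 + 6x − (120 + 3x) = 12.
Collecting terms: 3x − 48 = 12, so 3x = 60, so x = 20.
Then 2E = 120 + 3·20 = 180, so E = 90, V = 2E/3 = 60, F = 12 + 20 = 32.

20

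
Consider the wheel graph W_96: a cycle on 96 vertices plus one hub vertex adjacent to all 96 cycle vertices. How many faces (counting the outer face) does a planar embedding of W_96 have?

W_96 has V = 96 + 1 = 97 vertices and E = 2·96 = 192 edges.
By Euler's formula F = 2 − V + E = 2 − 97 + 192 = 97.

97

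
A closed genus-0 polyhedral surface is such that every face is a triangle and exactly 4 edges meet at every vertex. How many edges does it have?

12

Each face has 3 edges and each edge borders two faces, so 2E = 3F.
Each vertex has degree 4, so 4V = 2E and hence V = 3F/4.
Euler: V − E + F = 2 ⇒ (3F/4) − (3F/2) + F = 2.
Multiply by 8: (6 − 12 + 8)F = 16, i.e. 2F = 16.
So F = 8, E = 3·8/2 = 12, V = 3·8/4 = 6.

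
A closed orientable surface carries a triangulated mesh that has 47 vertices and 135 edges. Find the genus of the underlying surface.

0

Every face is a triangle and each edge borders two faces, so 3F = 2·135, giving F = 90.
χ = V − E + F = 47 − 135 + 90 = 2.
For a closed orientable surface χ = 2 − 2g, so g = (2 − (2))/2 = 0.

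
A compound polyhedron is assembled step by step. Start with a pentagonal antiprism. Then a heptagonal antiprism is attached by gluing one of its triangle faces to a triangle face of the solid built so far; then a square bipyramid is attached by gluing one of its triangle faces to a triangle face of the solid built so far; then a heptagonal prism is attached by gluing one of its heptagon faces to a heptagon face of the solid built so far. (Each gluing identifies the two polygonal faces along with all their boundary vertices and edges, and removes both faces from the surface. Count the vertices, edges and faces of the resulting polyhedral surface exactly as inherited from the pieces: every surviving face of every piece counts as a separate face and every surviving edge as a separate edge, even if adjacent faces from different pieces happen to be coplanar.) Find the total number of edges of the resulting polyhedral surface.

68

A pentagonal antiprism: V=10, E=20, F=12.
Attach a heptagonal antiprism (V=14, E=28, F=16) along a 3-gon: merge 3 vertices and 3 edges, delete both glued faces → V=21, E=45, F=26.
Attach a square bipyramid (V=6, E=12, F=8) along a 3-gon: merge 3 vertices and 3 edges, delete both glued faces → V=24, E=54, F=32.
Attach a heptagonal prism (V=14, E=21, F=9) along a 7-gon: merge 7 vertices and 7 edges, delete both glued faces → V=31, E=68, F=39.
Check: V − E + F = 31 − 68 + 39 = 2.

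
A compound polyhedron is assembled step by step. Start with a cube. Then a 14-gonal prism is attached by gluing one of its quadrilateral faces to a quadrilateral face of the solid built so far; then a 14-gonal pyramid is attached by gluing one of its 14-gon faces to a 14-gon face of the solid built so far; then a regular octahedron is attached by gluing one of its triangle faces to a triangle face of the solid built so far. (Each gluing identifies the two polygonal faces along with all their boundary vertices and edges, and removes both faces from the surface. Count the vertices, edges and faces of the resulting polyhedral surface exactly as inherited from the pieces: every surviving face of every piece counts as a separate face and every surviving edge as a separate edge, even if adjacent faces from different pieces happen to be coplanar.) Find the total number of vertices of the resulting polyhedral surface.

A cube: V=8, E=12, F=6.
Attach a 14-gonal prism (V=28, E=42, F=16) along a 4-gon: merge 4 vertices and 4 edges, delete both glued faces → V=32, E=50, F=20.
Attach a 14-gonal pyramid (V=15, E=28, F=15) along a 14-gon: merge 14 vertices and 14 edges, delete both glued faces → V=33, E=64, F=33.
Attach a regular octahedron (V=6, E=12, F=8) along a 3-gon: merge 3 vertices and 3 edges, delete both glued faces → V=36, E=73, F=39.
Check: V − E + F = 36 − 73 + 39 = 2.

36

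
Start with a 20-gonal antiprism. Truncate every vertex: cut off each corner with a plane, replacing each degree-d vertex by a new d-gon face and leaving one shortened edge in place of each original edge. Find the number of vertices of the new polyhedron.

160

The base solid has V = 40, E = 80, F = 42.
Truncation replaces each original edge-end by a new vertex, so V′ = 2E = 160.
Each original edge survives, and each old vertex of degree d contributes d new edges; summing degrees gives Σd = 2E, so E′ = E + 2E = 3E = 240.
Each original face survives and each original vertex becomes one new face: F′ = F + V = 82.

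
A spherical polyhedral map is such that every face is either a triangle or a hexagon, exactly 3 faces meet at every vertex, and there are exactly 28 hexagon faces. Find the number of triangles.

4

Let x be the number of triangles; then F = 28 + x.
Edge–face incidences: 2E = 6·28 + 3·x = 168 + 3x.
Every vertex has degree 3, so 3V = 2E.
Euler: V − E + F = 2 ⇒ (2E)/3 − E + (28 + x) = 2.
Multiply by 6: 2·(2E) − 3·(2E) + 6·(28 + x) = 12, i.e. 168 + 6x − (168 + 3x) = 12.
Collecting terms: 3x = 12, so x = 4.
Then 2E = 168 + 3·4 = 180, so E = 90, V = 2E/3 = 60, F = 28 + 4 = 32.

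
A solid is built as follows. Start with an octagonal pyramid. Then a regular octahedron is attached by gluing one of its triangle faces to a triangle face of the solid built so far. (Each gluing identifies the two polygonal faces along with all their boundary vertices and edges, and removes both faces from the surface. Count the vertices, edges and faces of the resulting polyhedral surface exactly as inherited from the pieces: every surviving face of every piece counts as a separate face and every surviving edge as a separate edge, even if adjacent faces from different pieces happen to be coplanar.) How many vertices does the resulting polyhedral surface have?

12

An octagonal pyramid: V=9, E=16, F=9.
Attach a regular octahedron (V=6, E=12, F=8) along a 3-gon: merge 3 vertices and 3 edges, delete both glued faces → V=12, E=25, F=15.
Check: V − E + F = 12 − 25 + 15 = 2.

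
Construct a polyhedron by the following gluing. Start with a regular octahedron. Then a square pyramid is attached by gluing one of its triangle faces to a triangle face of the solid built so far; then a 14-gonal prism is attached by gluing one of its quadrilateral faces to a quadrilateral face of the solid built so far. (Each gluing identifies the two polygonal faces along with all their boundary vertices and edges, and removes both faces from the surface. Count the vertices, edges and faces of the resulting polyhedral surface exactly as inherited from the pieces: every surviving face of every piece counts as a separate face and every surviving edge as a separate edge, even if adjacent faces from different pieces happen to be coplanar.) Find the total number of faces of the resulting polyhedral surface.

A regular octahedron: V=6, E=12, F=8.
Attach a square pyramid (V=5, E=8, F=5) along a 3-gon: merge 3 vertices and 3 edges, delete both glued faces → V=8, E=17, F=11.
Attach a 14-gonal prism (V=28, E=42, F=16) along a 4-gon: merge 4 vertices and 4 edges, delete both glued faces → V=32, E=55, F=25.
Check: V − E + F = 32 − 55 + 25 = 2.

25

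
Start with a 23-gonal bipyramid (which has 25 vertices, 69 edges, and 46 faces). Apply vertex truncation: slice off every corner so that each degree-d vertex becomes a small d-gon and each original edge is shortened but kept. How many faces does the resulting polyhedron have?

Truncation replaces each original edge-end by a new vertex, so V′ = 2E = 138.
Each original edge survives, and each old vertex of degree d contributes d new edges; summing degrees gives Σd = 2E, so E′ = E + 2E = 3E = 207.
Each original face survives and each original vertex becomes one new face: F′ = F + V = 71.

71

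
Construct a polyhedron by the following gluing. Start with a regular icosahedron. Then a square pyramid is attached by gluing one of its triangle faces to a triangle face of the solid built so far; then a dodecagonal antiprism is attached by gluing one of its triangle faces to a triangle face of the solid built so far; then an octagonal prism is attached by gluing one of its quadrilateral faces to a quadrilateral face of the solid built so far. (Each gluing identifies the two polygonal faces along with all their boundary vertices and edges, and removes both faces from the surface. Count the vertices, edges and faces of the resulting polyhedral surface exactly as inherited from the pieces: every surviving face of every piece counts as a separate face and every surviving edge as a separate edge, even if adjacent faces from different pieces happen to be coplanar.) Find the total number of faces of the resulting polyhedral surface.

55

A regular icosahedron: V=12, E=30, F=20.
Attach a square pyramid (V=5, E=8, F=5) along a 3-gon: merge 3 vertices and 3 edges, delete both glued faces → V=14, E=35, F=23.
Attach a dodecagonal antiprism (V=24, E=48, F=26) along a 3-gon: merge 3 vertices and 3 edges, delete both glued faces → V=35, E=80, F=47.
Attach an octagonal prism (V=16, E=24, F=10) along a 4-gon: merge 4 vertices and 4 edges, delete both glued faces → V=47, E=100, F=55.
Check: V − E + F = 47 − 100 + 55 = 2.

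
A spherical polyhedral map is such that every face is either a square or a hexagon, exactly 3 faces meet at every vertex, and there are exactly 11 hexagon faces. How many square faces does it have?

6

Let x be the number of squares; then F = 11 + x.
Edge–face incidences: 2E = 6·11 + 4·x = 66 + 4x.
Every vertex has degree 3, so 3V = 2E.
Euler: V − E + F = 2 ⇒ (2E)/3 − E + (11 + x) = 2.
Multiply by 6: 2·(2E) − 3·(2E) + 6·(11 + x) = 12, i.e. 66 + 6x − (66 + 4x) = 12.
Collecting terms: 2x = 12, so x = 6.
Then 2E = 66 + 4·6 = 90, so E = 45, V = 2E/3 = 30, F = 11 + 6 = 17.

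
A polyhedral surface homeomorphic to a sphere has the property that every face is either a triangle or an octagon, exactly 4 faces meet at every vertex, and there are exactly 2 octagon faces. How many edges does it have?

Let x be the number of triangles; then F = 2 + x.
Edge–face incidences: 2E = 8·2 + 3·x = 16 + 3x.
Every vertex has degree 4, so 4V = 2E.
Euler: V − E + F = 2 ⇒ (2E)/4 − E + (2 + x) = 2.
Multiply by 8: 2·(2E) − 4·(2E) + 8·(2 + x) = 16, i.e. 16 + 8x − 2·(16 + 3x) = 16.
Collecting terms: 2x − 16 = 16, so 2x = 32, so x = 16.
Then 2E = 16 + 3·16 = 64, so E = 32, V = 2E/4 = 16, F = 2 + 16 = 18.

32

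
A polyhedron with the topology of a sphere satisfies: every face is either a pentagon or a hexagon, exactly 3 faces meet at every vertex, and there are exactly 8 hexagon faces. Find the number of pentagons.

12

Let x be the number of pentagons; then F = 8 + x.
Edge–face incidences: 2E = 6·8 + 5·x = 48 + 5x.
Every vertex has degree 3, so 3V = 2E.
Euler: V − E + F = 2 ⇒ (2E)/3 − E + (8 + x) = 2.
Multiply by 6: 2·(2E) − 3·(2E) + 6·(8 + x) = 12, i.e. 48 + 6x − (48 + 5x) = 12.
Collecting terms: x = 12.
Then 2E = 48 + 5·12 = 108, so E = 54, V = 2E/3 = 36, F = 8 + 12 = 20.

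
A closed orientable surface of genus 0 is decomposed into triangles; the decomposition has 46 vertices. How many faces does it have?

χ = 2 − 2·0 = 2, and every face is a triangle so 3F = 2E.
V − E + F = 2 with E = 3F/2 gives 46 − (3/2 − 1)·F = 2, so F = 88 and E = 132.

88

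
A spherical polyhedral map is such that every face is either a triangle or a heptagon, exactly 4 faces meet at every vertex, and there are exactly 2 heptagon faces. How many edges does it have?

28

Let x be the number of triangles; then F = 2 + x.
Edge–face incidences: 2E = 7·2 + 3·x = 14 + 3x.
Every vertex has degree 4, so 4V = 2E.
Euler: V − E + F = 2 ⇒ (2E)/4 − E + (2 + x) = 2.
Multiply by 8: 2·(2E) − 4·(2E) + 8·(2 + x) = 16, i.e. 16 + 8x − 2·(14 + 3x) = 16.
Collecting terms: 2x − 12 = 16, so 2x = 28, so x = 14.
Then 2E = 14 + 3·14 = 56, so E = 28, V = 2E/4 = 14, F = 2 + 14 = 16.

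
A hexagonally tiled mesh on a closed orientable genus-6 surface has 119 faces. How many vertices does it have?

χ = 2 − 2·6 = -10, and every face is a hexagon so 6F = 2E.
E = 6·119/2 = 357. Then V = -10 + E − F = -10 + 357 − 119 = 228.

228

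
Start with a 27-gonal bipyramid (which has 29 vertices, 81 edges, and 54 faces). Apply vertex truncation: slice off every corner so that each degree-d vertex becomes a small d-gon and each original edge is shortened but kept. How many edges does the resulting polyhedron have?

243

Truncation replaces each original edge-end by a new vertex, so V′ = 2E = 162.
Each original edge survives, and each old vertex of degree d contributes d new edges; summing degrees gives Σd = 2E, so E′ = E + 2E = 3E = 243.
Each original face survives and each original vertex becomes one new face: F′ = F + V = 83.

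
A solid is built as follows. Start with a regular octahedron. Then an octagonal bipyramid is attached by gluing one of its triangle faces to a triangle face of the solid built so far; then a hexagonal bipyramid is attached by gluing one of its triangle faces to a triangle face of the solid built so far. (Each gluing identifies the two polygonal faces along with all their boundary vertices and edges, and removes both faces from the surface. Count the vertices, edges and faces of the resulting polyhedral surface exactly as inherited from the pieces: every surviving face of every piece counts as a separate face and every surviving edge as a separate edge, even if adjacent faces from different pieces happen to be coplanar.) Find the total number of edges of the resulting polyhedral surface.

48

A regular octahedron: V=6, E=12, F=8.
Attach an octagonal bipyramid (V=10, E=24, F=16) along a 3-gon: merge 3 vertices and 3 edges, delete both glued faces → V=13, E=33, F=22.
Attach a hexagonal bipyramid (V=8, E=18, F=12) along a 3-gon: merge 3 vertices and 3 edges, delete both glued faces → V=18, E=48, F=32.
Check: V − E + F = 18 − 48 + 32 = 2.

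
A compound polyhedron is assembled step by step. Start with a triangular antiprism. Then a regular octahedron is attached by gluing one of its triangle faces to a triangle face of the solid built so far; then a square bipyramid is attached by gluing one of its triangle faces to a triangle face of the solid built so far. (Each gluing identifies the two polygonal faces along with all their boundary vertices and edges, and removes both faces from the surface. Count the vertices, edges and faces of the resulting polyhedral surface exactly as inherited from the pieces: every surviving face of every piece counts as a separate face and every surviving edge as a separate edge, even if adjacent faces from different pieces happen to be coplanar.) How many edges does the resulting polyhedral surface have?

A triangular antiprism: V=6, E=12, F=8.
Attach a regular octahedron (V=6, E=12, F=8) along a 3-gon: merge 3 vertices and 3 edges, delete both glued faces → V=9, E=21, F=14.
Attach a square bipyramid (V=6, E=12, F=8) along a 3-gon: merge 3 vertices and 3 edges, delete both glued faces → V=12, E=30, F=20.
Check: V − E + F = 12 − 30 + 20 = 2.

30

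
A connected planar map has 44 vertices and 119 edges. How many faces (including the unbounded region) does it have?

77

Euler's formula for a connected plane graph: V − E + F = 2, so F = 2 − 44 + 119 = 77.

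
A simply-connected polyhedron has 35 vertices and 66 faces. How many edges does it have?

99

Here V − E + F = 2.
E = V + F − (2) = 35 + 66 − (2) = 99.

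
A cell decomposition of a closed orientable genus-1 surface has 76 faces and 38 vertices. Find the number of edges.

114

For a closed orientable surface of genus 1, χ = 2 − 2·1 = 0.
E = V + F − (0) = 38 + 76 − (0) = 114.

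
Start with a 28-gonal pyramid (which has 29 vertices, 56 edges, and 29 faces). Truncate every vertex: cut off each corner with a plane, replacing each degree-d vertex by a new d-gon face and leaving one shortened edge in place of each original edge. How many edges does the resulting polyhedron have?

168

Truncation replaces each original edge-end by a new vertex, so V′ = 2E = 112.
Each original edge survives, and each old vertex of degree d contributes d new edges; summing degrees gives Σd = 2E, so E′ = E + 2E = 3E = 168.
Each original face survives and each original vertex becomes one new face: F′ = F + V = 58.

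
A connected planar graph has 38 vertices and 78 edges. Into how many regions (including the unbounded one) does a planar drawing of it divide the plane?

Euler's formula for a connected plane graph: V − E + F = 2, so F = 2 − 38 + 78 = 42.

42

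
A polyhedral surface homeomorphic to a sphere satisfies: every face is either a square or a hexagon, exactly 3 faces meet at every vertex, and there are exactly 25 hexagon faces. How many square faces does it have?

Let x be the number of squares; then F = 25 + x.
Edge–face incidences: 2E = 6·25 + 4·x = 150 + 4x.
Every vertex has degree 3, so 3V = 2E.
Euler: V − E + F = 2 ⇒ (2E)/3 − E + (25 + x) = 2.
Multiply by 6: 2·(2E) − 3·(2E) + 6·(25 + x) = 12, i.e. 150 + 6x − (150 + 4x) = 12.
Collecting terms: 2x = 12, so x = 6.
Then 2E = 150 + 4·6 = 174, so E = 87, V = 2E/3 = 58, F = 25 + 6 = 31.

6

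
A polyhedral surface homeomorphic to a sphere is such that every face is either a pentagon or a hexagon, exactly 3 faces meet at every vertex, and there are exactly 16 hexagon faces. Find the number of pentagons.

Let x be the number of pentagons; then F = 16 + x.
Edge–face incidences: 2E = 6·16 + 5·x = 96 + 5x.
Every vertex has degree 3, so 3V = 2E.
Euler: V − E + F = 2 ⇒ (2E)/3 − E + (16 + x) = 2.
Multiply by 6: 2·(2E) − 3·(2E) + 6·(16 + x) = 12, i.e. 96 + 6x − (96 + 5x) = 12.
Collecting terms: x = 12.
Then 2E = 96 + 5·12 = 156, so E = 78, V = 2E/3 = 52, F = 16 + 12 = 28.

12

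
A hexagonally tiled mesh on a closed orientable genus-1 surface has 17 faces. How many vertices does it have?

χ = 2 − 2·1 = 0, and every face is a hexagon so 6F = 2E.
E = 6·17/2 = 51. Then V = 0 + E − F = 0 + 51 − 17 = 34.

34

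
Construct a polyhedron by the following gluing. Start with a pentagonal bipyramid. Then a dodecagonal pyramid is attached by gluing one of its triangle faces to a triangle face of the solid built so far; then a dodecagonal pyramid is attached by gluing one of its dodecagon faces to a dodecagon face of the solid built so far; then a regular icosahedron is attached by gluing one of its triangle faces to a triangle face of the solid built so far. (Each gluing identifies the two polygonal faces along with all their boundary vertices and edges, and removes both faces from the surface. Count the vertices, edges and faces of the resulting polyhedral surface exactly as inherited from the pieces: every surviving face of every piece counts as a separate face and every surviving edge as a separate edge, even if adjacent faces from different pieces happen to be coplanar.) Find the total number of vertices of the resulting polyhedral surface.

A pentagonal bipyramid: V=7, E=15, F=10.
Attach a dodecagonal pyramid (V=13, E=24, F=13) along a 3-gon: merge 3 vertices and 3 edges, delete both glued faces → V=17, E=36, F=21.
Attach a dodecagonal pyramid (V=13, E=24, F=13) along a 12-gon: merge 12 vertices and 12 edges, delete both glued faces → V=18, E=48, F=32.
Attach a regular icosahedron (V=12, E=30, F=20) along a 3-gon: merge 3 vertices and 3 edges, delete both glued faces → V=27, E=75, F=50.
Check: V − E + F = 27 − 75 + 50 = 2.

27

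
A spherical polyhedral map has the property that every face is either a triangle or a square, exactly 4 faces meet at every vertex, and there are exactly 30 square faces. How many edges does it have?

Let x be the number of triangles; then F = 30 + x.
Edge–face incidences: 2E = 4·30 + 3·x = 120 + 3x.
Every vertex has degree 4, so 4V = 2E.
Euler: V − E + F = 2 ⇒ (2E)/4 − E + (30 + x) = 2.
Multiply by 8: 2·(2E) − 4·(2E) + 8·(30 + x) = 16, i.e. 240 + 8x − 2·(120 + 3x) = 16.
Collecting terms: 2x = 16, so x = 8.
Then 2E = 120 + 3·8 = 144, so E = 72, V = 2E/4 = 36, F = 30 + 8 = 38.

72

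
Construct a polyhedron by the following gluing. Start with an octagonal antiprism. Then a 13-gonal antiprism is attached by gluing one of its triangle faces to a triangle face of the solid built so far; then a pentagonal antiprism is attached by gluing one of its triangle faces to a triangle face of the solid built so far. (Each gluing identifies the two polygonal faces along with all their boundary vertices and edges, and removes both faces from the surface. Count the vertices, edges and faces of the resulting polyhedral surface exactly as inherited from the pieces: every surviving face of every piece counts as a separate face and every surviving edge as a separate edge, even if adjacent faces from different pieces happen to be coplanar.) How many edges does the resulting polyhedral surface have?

An octagonal antiprism: V=16, E=32, F=18.
Attach a 13-gonal antiprism (V=26, E=52, F=28) along a 3-gon: merge 3 vertices and 3 edges, delete both glued faces → V=39, E=81, F=44.
Attach a pentagonal antiprism (V=10, E=20, F=12) along a 3-gon: merge 3 vertices and 3 edges, delete both glued faces → V=46, E=98, F=54.
Check: V − E + F = 46 − 98 + 54 = 2.

98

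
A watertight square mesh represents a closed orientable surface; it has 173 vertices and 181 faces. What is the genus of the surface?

5

Every face is a square, so 2E = 4·181 = 724, giving E = 362.
χ = V − E + F = 173 − 362 + 181 = -8.
For a closed orientable surface χ = 2 − 2g, so g = (2 − (-8))/2 = 5.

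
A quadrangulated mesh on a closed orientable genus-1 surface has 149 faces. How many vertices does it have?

χ = 2 − 2·1 = 0, and every face is a square so 4F = 2E.
E = 4·149/2 = 298. Then V = 0 + E − F = 0 + 298 − 149 = 149.

149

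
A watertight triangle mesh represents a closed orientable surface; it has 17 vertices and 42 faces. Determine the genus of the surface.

3

Every face is a triangle, so 2E = 3·42 = 126, giving E = 63.
χ = V − E + F = 17 − 63 + 42 = -4.
For a closed orientable surface χ = 2 − 2g, so g = (2 − (-4))/2 = 3.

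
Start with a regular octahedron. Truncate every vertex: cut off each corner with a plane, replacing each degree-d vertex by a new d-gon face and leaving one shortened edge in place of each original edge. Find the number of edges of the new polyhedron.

The base solid has V = 6, E = 12, F = 8.
Truncation replaces each original edge-end by a new vertex, so V′ = 2E = 24.
Each original edge survives, and each old vertex of degree d contributes d new edges; summing degrees gives Σd = 2E, so E′ = E + 2E = 3E = 36.
Each original face survives and each original vertex becomes one new face: F′ = F + V = 14.

36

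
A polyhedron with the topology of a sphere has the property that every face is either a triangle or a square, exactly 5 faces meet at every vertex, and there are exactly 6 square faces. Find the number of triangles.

Let x be the number of triangles; then F = 6 + x.
Edge–face incidences: 2E = 4·6 + 3·x = 24 + 3x.
Every vertex has degree 5, so 5V = 2E.
Euler: V − E + F = 2 ⇒ (2E)/5 − E + (6 + x) = 2.
Multiply by 10: 2·(2E) − 5·(2E) + 10·(6 + x) = 20, i.e. 60 + 10x − 3·(24 + 3x) = 20.
Collecting terms: x − 12 = 20, so x = 32.
Then 2E = 24 + 3·32 = 120, so E = 60, V = 2E/5 = 24, F = 6 + 32 = 38.

32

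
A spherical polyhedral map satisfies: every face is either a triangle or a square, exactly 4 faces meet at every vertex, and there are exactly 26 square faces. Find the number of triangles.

Let x be the number of triangles; then F = 26 + x.
Edge–face incidences: 2E = 4·26 + 3·x = 104 + 3x.
Every vertex has degree 4, so 4V = 2E.
Euler: V − E + F = 2 ⇒ (2E)/4 − E + (26 + x) = 2.
Multiply by 8: 2·(2E) − 4·(2E) + 8·(26 + x) = 16, i.e. 208 + 8x − 2·(104 + 3x) = 16.
Collecting terms: 2x = 16, so x = 8.
Then 2E = 104 + 3·8 = 128, so E = 64, V = 2E/4 = 32, F = 26 + 8 = 34.

8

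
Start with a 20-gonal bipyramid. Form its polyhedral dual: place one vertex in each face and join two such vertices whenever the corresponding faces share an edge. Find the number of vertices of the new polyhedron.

40

The base solid has V = 22, E = 60, F = 40.
The dual swaps V and F and preserves E: V′ = F = 40, E′ = E = 60, F′ = V = 22.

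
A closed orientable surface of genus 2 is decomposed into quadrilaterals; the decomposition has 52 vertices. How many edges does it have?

χ = 2 − 2·2 = -2, and every face is a square so 4F = 2E.
V − E + F = -2 with E = 4F/2 gives 52 − (4/2 − 1)·F = -2, so F = 54 and E = 108.

108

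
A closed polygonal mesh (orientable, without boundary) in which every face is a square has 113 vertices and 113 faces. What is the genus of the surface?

1

Every face is a square, so 2E = 4·113 = 452, giving E = 226.
χ = V − E + F = 113 − 226 + 113 = 0.
For a closed orientable surface χ = 2 − 2g, so g = (2 − (0))/2 = 1.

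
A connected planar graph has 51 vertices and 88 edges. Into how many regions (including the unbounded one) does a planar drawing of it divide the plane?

Euler's formula for a connected plane graph: V − E + F = 2, so F = 2 − 51 + 88 = 39.

39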